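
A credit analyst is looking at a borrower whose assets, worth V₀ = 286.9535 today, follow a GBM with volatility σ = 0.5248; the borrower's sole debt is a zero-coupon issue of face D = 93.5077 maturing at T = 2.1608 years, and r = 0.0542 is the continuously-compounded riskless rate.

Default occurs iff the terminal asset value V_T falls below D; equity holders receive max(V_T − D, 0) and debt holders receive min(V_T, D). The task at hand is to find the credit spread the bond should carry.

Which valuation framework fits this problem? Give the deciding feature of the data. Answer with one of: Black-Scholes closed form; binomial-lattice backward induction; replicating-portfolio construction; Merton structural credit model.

framework: Merton structural credit model

Key observation: with the firm-asset dynamics (V₀ = 286.9535) and a single zero-coupon liability of face 93.5077 given, debt value, spread, and default probability all derive from the option view of the balance sheet.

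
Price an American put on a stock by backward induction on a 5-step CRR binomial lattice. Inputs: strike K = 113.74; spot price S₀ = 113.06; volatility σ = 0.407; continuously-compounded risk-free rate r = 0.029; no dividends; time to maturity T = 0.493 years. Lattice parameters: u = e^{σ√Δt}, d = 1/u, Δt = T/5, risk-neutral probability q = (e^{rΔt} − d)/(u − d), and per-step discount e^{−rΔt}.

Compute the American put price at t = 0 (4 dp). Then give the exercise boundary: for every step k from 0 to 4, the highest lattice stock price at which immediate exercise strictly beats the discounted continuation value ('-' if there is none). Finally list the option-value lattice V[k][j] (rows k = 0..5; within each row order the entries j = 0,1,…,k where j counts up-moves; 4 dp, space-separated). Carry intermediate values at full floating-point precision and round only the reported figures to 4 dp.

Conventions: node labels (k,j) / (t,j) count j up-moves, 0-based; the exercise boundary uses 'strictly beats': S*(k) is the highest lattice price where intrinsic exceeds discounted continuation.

price = 13.1233
boundary = - - - 77.0548 87.5594
tree:
13.1233
19.2690 6.5242
27.2345 10.7294 1.9941
36.6852 17.1288 3.8404 0.0000
45.9296 26.1806 7.3961 0.0000 0.0000
54.0648 36.6852 14.2439 0.0000 0.0000 0.0000

Δt=0.09860, u=1.13633, d=0.88003, q=0.47927, disc=e^(-rΔt)=0.99714
k=5 terminal: V=max(K-S,0) → 54.0648 36.6852 14.2439 0.0000 0.0000 0.0000
k=4: j=0 S=67.8104 intr=45.9296 cont=45.6048 V=45.9296[EX]; j=1 S=87.5594 intr=26.1806 cont=25.8558 V=26.1806[EX]; j=2 S=113.0600 intr=0.6800 cont=7.3961 V=7.3961[hold]; j=3 S=145.9873 intr=0.0000 cont=0.0000 V=0.0000[hold]; j=4 S=188.5043 intr=0.0000 cont=0.0000 V=0.0000[hold]  S*(4)=87.5594
k=3: j=0 S=77.0548 intr=36.6852 cont=36.3604 V=36.6852[EX]; j=1 S=99.4961 intr=14.2439 cont=17.1288 V=17.1288[hold]; j=2 S=128.4731 intr=0.0000 cont=3.8404 V=3.8404[hold]; j=3 S=165.8893 intr=0.0000 cont=0.0000 V=0.0000[hold]  S*(3)=77.0548
k=2: j=0 S=87.5594 intr=26.1806 cont=27.2345 V=27.2345[hold]; j=1 S=113.0600 intr=0.6800 cont=10.7294 V=10.7294[hold]; j=2 S=145.9873 intr=0.0000 cont=1.9941 V=1.9941[hold]  S*(2)=-
k=1: j=0 S=99.4961 intr=14.2439 cont=19.2690 V=19.2690[hold]; j=1 S=128.4731 intr=0.0000 cont=6.5242 V=6.5242[hold]  S*(1)=-
k=0: j=0 S=113.0600 intr=0.6800 cont=13.1233 V=13.1233[hold]  S*(0)=-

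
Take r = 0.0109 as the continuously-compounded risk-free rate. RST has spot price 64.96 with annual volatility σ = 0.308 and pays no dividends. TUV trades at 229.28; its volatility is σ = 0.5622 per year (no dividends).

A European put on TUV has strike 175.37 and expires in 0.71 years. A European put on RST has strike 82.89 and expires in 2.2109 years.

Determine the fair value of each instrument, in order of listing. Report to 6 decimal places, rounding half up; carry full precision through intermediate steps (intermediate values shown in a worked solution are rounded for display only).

price(TUV put K=175.37) = 16.184529
price(RST put K=82.89) = 22.646320

[TUV put K=175.37]
σ√T = 0.5622·√0.71 = 0.473718
d₁ = (ln(S/K) + (r+σ²/2)T) / (σ√T) = (ln(229.28/175.37) + (0.0109+0.5622²/2)·0.71) / 0.473718 = (0.268046 + 0.119943) / 0.473718 = 0.819030
d₂ = d₁ − σ√T = 0.819030 − 0.473718 = 0.345312
e^{−rT} = 0.992291
N(−d₁) = 0.206385,  N(−d₂) = 0.364930
price = K·e^{−rT}·N(−d₂) − S·N(−d₁) = 63.504400 − 47.319871 = 16.184529
[RST put K=82.89]
σ√T = 0.308·√2.2109 = 0.457968
d₁ = (ln(S/K) + (r+σ²/2)T) / (σ√T) = (ln(64.96/82.89) + (0.0109+0.308²/2)·2.2109) / 0.457968 = (-0.243743 + 0.128966) / 0.457968 = -0.250621
d₂ = d₁ − σ√T = -0.250621 − 0.457968 = -0.708589
e^{−rT} = 0.976189
N(−d₁) = 0.598946,  N(−d₂) = 0.760710
price = K·e^{−rT}·N(−d₂) − S·N(−d₁) = 61.553884 − 38.907564 = 22.646320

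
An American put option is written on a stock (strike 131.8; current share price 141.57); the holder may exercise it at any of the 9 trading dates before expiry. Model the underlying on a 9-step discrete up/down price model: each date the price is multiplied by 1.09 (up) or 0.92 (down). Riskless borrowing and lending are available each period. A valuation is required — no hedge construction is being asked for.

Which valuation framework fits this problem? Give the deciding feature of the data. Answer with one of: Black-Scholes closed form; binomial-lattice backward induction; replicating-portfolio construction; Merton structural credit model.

framework: binomial-lattice backward induction

Key observation: an American put (K = 131.8, S₀ = 141.57) on a 9-date tree has no closed form — the optimal stopping decision is embedded and must be resolved recursively from expiry.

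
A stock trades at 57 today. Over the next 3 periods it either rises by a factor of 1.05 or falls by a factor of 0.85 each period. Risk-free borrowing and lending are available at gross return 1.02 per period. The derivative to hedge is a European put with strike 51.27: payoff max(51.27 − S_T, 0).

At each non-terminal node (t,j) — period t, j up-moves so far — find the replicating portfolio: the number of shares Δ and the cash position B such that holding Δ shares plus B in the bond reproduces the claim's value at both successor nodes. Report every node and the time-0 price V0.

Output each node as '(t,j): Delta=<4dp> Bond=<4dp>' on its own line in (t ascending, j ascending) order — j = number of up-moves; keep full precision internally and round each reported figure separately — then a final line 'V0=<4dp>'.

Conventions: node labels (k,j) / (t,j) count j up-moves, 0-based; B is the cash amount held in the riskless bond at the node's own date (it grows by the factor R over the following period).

Risk-neutral probability p* = (R−d)/(u−d) = (1.02−0.85)/(1.05−0.85) = 0.8500.
Terminal payoffs: V(3,0)=16.2649, V(3,1)=8.0284, V(3,2)=0.0000, V(3,3)=0.0000
(2,0): S=41.1825. Δ = (V_up−V_dn)/(S_up−S_dn) = (8.0284−16.2649)/(43.2416−35.0051) = -1.0000. V = [p*·8.0284 + (1−p*)·16.2649]/1.02 = 9.0822. B = V − Δ·S = 50.2647.
(2,1): S=50.8725. Δ = (V_up−V_dn)/(S_up−S_dn) = (0.0000−8.0284)/(53.4161−43.2416) = -0.7891. V = [p*·0.0000 + (1−p*)·8.0284]/1.02 = 1.1806. B = V − Δ·S = 41.3225.
(2,2): S=62.8425. Δ = (V_up−V_dn)/(S_up−S_dn) = (0.0000−0.0000)/(65.9846−53.4161) = 0.0000. V = [p*·0.0000 + (1−p*)·0.0000]/1.02 = 0.0000. B = V − Δ·S = 0.0000.
(1,0): S=48.4500. Δ = (V_up−V_dn)/(S_up−S_dn) = (1.1806−9.0822)/(50.8725−41.1825) = -0.8154. V = [p*·1.1806 + (1−p*)·9.0822]/1.02 = 2.3195. B = V − Δ·S = 41.8273.
(1,1): S=59.8500. Δ = (V_up−V_dn)/(S_up−S_dn) = (0.0000−1.1806)/(62.8425−50.8725) = -0.0986. V = [p*·0.0000 + (1−p*)·1.1806]/1.02 = 0.1736. B = V − Δ·S = 6.0768.
(0,0): S=57.0000. Δ = (V_up−V_dn)/(S_up−S_dn) = (0.1736−2.3195)/(59.8500−48.4500) = -0.1882. V = [p*·0.1736 + (1−p*)·2.3195]/1.02 = 0.4858. B = V − Δ·S = 11.2151.
Sanity check at the root: Δ(0,0)·S0 + B(0,0) reproduces V0 = 0.4858.

(0,0): Delta=-0.1882 Bond=11.2151
(1,0): Delta=-0.8154 Bond=41.8273
(1,1): Delta=-0.0986 Bond=6.0768
(2,0): Delta=-1.0000 Bond=50.2647
(2,1): Delta=-0.7891 Bond=41.3225
(2,2): Delta=0.0000 Bond=0.0000
V0=0.4858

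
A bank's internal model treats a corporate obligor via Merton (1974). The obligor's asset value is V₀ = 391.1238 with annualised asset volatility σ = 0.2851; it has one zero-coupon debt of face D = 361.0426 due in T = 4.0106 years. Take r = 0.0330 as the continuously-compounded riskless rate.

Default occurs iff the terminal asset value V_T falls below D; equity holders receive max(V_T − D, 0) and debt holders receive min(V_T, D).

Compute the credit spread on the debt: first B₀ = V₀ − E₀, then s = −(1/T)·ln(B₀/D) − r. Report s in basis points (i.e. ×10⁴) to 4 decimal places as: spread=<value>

spread=404.1920

With assets at 391.1238 and a single debt payment of 361.0426 at 4.0106 years:
d₁ = [ln(V₀/D) + (r + σ²/2)T] / (σ√T)
   = [ln(391.1238/361.0426) + (0.0330 + 0.5·0.2851²)·4.0106] / (0.2851·√4.0106)
   = [0.080028 + 0.295345] / 0.570955 = 0.657447
d₂ = d₁ − σ√T = 0.657447 − 0.570955 = 0.086492
N(d₁) = 0.744553,  N(d₂) = 0.534462,  e^(−rT) = 0.876035
E₀ = V₀·N(d₁) − D·e^(−rT)·N(d₂)
   = 391.1238·0.744553 − 361.0426·0.876035·0.534462 = 122.169654
B₀ = V₀ − E₀ = 391.1238 − 122.169654 = 268.954146
spread = −(1/T)·ln(B₀/D) − r = −(1/4.0106)·ln(268.954146/361.0426) − 0.0330 = 0.04041920
in basis points: 0.04041920 × 10⁴ = 404.1920 bp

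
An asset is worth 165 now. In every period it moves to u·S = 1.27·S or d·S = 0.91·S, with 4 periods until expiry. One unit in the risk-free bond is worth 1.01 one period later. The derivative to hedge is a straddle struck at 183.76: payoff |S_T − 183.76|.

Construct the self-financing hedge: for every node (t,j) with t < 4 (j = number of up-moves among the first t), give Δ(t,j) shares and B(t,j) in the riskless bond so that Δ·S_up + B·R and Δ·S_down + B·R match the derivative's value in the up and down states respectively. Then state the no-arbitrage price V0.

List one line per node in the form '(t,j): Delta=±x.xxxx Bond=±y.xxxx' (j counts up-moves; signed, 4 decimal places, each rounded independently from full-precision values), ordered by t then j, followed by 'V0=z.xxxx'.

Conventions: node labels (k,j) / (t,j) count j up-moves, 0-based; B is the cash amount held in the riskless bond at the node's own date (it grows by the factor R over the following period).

Arbitrage-free pricing uses the up-move probability p* = (R−d)/(u−d) = 0.2778, discounting each step at R = 1.01.
Terminal payoffs: V(4,0)=70.6113, V(4,1)=25.8492, V(4,2)=36.6210, V(4,3)=123.8047, V(4,4)=245.4787
  t=3,j=0: stock 124.3392 → up 157.9108 (V=25.8492), down 113.1487 (V=70.6113). Price 57.6014; hedge Δ=-1.0000, bond B=181.9406.
  t=3,j=1: stock 173.5284 → up 220.3810 (V=36.6210), down 157.9108 (V=25.8492). Price 28.5558; hedge Δ=0.1724, bond B=-1.3659.
  t=3,j=2: stock 242.1769 → up 307.5647 (V=123.8047), down 220.3810 (V=36.6210). Price 60.2363; hedge Δ=1.0000, bond B=-181.9406.
  t=3,j=3: stock 337.9832 → up 429.2387 (V=245.4787), down 307.5647 (V=123.8047). Price 156.0426; hedge Δ=1.0000, bond B=-181.9406.
  t=2,j=0: stock 136.6365 → up 173.5284 (V=28.5558), down 124.3392 (V=57.6014). Price 49.0427; hedge Δ=-0.5905, bond B=129.7249.
  t=2,j=1: stock 190.6905 → up 242.1769 (V=60.2363), down 173.5284 (V=28.5558). Price 36.9861; hedge Δ=0.4615, bond B=-51.0154.
  t=2,j=2: stock 266.1285 → up 337.9832 (V=156.0426), down 242.1769 (V=60.2363). Price 85.9893; hedge Δ=1.0000, bond B=-180.1392.
  t=1,j=0: stock 150.1500 → up 190.6905 (V=36.9861), down 136.6365 (V=49.0427). Price 45.2413; hedge Δ=-0.2230, bond B=78.7319.
  t=1,j=1: stock 209.5500 → up 266.1285 (V=85.9893), down 190.6905 (V=36.9861). Price 50.0971; hedge Δ=0.6496, bond B=-86.0229.
  t=0,j=0: stock 165.0000 → up 209.5500 (V=50.0971), down 150.1500 (V=45.2413). Price 46.1288; hedge Δ=0.0817, bond B=32.6403.
As a check, the time-0 holding Δ(0,0)·S0 + B(0,0) comes to 46.1288 — exactly V0.

(0,0): Delta=0.0817 Bond=32.6403
(1,0): Delta=-0.2230 Bond=78.7319
(1,1): Delta=0.6496 Bond=-86.0229
(2,0): Delta=-0.5905 Bond=129.7249
(2,1): Delta=0.4615 Bond=-51.0154
(2,2): Delta=1.0000 Bond=-180.1392
(3,0): Delta=-1.0000 Bond=181.9406
(3,1): Delta=0.1724 Bond=-1.3659
(3,2): Delta=1.0000 Bond=-181.9406
(3,3): Delta=1.0000 Bond=-181.9406
V0=46.1288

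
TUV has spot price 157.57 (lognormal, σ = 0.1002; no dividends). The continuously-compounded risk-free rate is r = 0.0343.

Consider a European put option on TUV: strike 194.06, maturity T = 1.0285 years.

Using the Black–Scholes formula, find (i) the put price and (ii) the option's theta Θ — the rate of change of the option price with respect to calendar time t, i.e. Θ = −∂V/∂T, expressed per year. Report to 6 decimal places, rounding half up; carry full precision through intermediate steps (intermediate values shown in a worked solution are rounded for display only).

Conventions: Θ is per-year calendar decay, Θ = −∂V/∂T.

σ√T = 0.1002·√1.0285 = 0.101618
d₁ = (ln(S/K) + (r+σ²/2)T) / (σ√T) = (ln(157.57/194.06) + (0.0343+0.1002²/2)·1.0285) / 0.101618 = (-0.208298 + 0.040441) / 0.101618 = -1.651846
d₂ = d₁ − σ√T = -1.651846 − 0.101618 = -1.753463
e^{−rT} = 0.965337
N(−d₁) = 0.950717,  N(−d₂) = 0.960239
Put price V = K·e^{−rT}·N(−d₂) − S·N(−d₁) = 179.884776 − 149.804475 = 30.080301
φ(d₁) = (1/√(2π))·e^{−d₁²/2} = 0.101954
Θ = −S·φ(d₁)·σ/(2√T) + r·K·e^{−rT}·N(−d₂) = −0.793620 + 6.170048 = 5.376428

price = 30.080301
Θ = 5.376428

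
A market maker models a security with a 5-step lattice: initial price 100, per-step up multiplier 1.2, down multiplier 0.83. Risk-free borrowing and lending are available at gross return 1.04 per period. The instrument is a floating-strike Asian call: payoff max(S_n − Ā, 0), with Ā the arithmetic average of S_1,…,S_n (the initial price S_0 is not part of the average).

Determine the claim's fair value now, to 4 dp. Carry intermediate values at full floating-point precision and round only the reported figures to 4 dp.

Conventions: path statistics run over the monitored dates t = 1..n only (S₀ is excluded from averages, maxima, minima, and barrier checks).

price = 12.0132

With p* = (R−d)/(u−d) = 0.5676, sum probability × payoff across the paths and divide by R^5.
Enumerate all 2^5 = 32 price paths (U = up ×1.2, D = down ×0.83); each path with k up-moves has probability p*^k·(1−p*)^(5−k).
DDDDD: Ā=59.1835, payoff=0.0000, prob=0.015121
UDDDD: Ā=85.5665, payoff=0.0000, prob=0.019847
DUDDD: Ā=78.1665, payoff=0.0000, prob=0.019847
UUDDD: Ā=113.0118, payoff=0.0000, prob=0.026049
DDUDD: Ā=72.0245, payoff=0.0000, prob=0.019847
UDUDD: Ā=104.1318, payoff=0.0000, prob=0.026049
DUUDD: Ā=96.7318, payoff=0.0000, prob=0.026049
UUUDD: Ā=139.8532, payoff=0.0000, prob=0.034189
DDDUD: Ā=66.9266, payoff=0.0000, prob=0.019847
UDDUD: Ā=96.7614, payoff=0.0000, prob=0.026049
DUDUD: Ā=89.3614, payoff=0.0000, prob=0.026049
UUDUD: Ā=129.1972, payoff=0.0000, prob=0.034189
DDUUD: Ā=83.2194, payoff=0.0000, prob=0.026049
UDUUD: Ā=120.3172, payoff=0.0000, prob=0.034189
DUUUD: Ā=112.9172, payoff=6.1247, prob=0.034189
UUUUD: Ā=163.2538, payoff=8.8550, prob=0.044873
DDDDU: Ā=62.6954, payoff=0.0000, prob=0.019847
UDDDU: Ā=90.6440, payoff=0.0000, prob=0.026049
DUDDU: Ā=83.2440, payoff=0.0000, prob=0.026049
UUDDU: Ā=120.3527, payoff=0.0000, prob=0.034189
DDUDU: Ā=77.1020, payoff=5.2354, prob=0.026049
UDUDU: Ā=111.4727, payoff=7.5692, prob=0.034189
DUUDU: Ā=104.0727, payoff=14.9692, prob=0.034189
UUUDU: Ā=150.4666, payoff=21.6422, prob=0.044873
DDDUU: Ā=72.0041, payoff=10.3332, prob=0.026049
UDDUU: Ā=104.1023, payoff=14.9396, prob=0.034189
DUDUU: Ā=96.7023, payoff=22.3396, prob=0.034189
UUDUU: Ā=139.8106, payoff=32.2982, prob=0.044873
DDUUU: Ā=90.5603, payoff=28.4816, prob=0.034189
UDUUU: Ā=130.9306, payoff=41.1782, prob=0.044873
DUUUU: Ā=123.5306, payoff=48.5782, prob=0.044873
UUUUU: Ā=178.5984, payoff=70.2336, prob=0.058896
Price = Σ prob·payoff / R^5 = 14.615847 / 1.216653 = 12.0132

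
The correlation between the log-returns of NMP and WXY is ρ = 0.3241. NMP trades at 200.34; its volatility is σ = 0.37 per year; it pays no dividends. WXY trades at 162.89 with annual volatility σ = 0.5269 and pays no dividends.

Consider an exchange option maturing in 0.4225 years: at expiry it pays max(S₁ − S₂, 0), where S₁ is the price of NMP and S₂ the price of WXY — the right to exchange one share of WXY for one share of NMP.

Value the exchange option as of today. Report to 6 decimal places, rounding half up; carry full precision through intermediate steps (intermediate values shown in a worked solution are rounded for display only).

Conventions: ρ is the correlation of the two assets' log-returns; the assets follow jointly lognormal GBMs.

exchange price = 48.114307

σ_eff = √(σ₁² + σ₂² − 2ρσ₁σ₂) = √(0.37² + 0.5269² − 2·0.3241·0.37·0.5269) = 0.536801
d₁ = (ln(S₁/S₂) + (q₂ − q₁ + σ_eff²/2)T) / (σ_eff√T) = (ln(200.34/162.89) + (0.0 − 0.0 + 0.144078)·0.4225) / 0.348921 = 0.767549
d₂ = d₁ − σ_eff√T = 0.767549 − 0.348921 = 0.418628
N(d₁) = 0.778622,  N(d₂) = 0.662256
V = S₁·e^{−q₁T}·N(d₁) − S₂·e^{−q₂T}·N(d₂) = 155.989210 − 107.874902 = 48.114307
Key observation: the rate r is irrelevant here: denominating values in WXY turns the exchange into a ratio option on S₁/S₂, and discounting at r drops out.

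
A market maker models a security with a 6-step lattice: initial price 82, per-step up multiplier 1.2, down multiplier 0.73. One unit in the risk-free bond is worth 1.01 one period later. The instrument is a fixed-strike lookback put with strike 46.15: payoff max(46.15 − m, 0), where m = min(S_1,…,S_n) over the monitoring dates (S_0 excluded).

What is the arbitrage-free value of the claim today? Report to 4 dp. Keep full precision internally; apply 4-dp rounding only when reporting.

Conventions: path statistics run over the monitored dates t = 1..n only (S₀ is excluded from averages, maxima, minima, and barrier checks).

price = 3.7156

Set p* = 0.5957 (from d < R < u); the path-dependent value is the discounted p*-expectation over all price paths.
Enumerate all 2^6 = 64 price paths (U = up ×1.2, D = down ×0.73); each path with k up-moves has probability p*^k·(1−p*)^(6−k).
DDDDDD: m=12.4094, payoff=33.7406, prob=0.004364
UDDDDD: m=20.3990, payoff=25.7510, prob=0.006432
DUDDDD: m=20.3990, payoff=25.7510, prob=0.006432
UUDDDD: m=33.5326, payoff=12.6174, prob=0.009479
DDUDDD: m=20.3990, payoff=25.7510, prob=0.006432
UDUDDD: m=33.5326, payoff=12.6174, prob=0.009479
DUUDDD: m=33.5326, payoff=12.6174, prob=0.009479
UUUDDD: m=55.1222, payoff=0.0000, prob=0.013968
DDDUDD: m=20.3990, payoff=25.7510, prob=0.006432
UDDUDD: m=33.5326, payoff=12.6174, prob=0.009479
DUDUDD: m=33.5326, payoff=12.6174, prob=0.009479
UUDUDD: m=55.1222, payoff=0.0000, prob=0.013968
DDUUDD: m=33.5326, payoff=12.6174, prob=0.009479
UDUUDD: m=55.1222, payoff=0.0000, prob=0.013968
DUUUDD: m=55.1222, payoff=0.0000, prob=0.013968
UUUUDD: m=90.6118, payoff=0.0000, prob=0.020585
DDDDUD: m=20.3990, payoff=25.7510, prob=0.006432
UDDDUD: m=33.5326, payoff=12.6174, prob=0.009479
DUDDUD: m=33.5326, payoff=12.6174, prob=0.009479
UUDDUD: m=55.1222, payoff=0.0000, prob=0.013968
DDUDUD: m=33.5326, payoff=12.6174, prob=0.009479
UDUDUD: m=55.1222, payoff=0.0000, prob=0.013968
DUUDUD: m=55.1222, payoff=0.0000, prob=0.013968
UUUDUD: m=90.6118, payoff=0.0000, prob=0.020585
DDDUUD: m=31.8994, payoff=14.2506, prob=0.009479
UDDUUD: m=52.4374, payoff=0.0000, prob=0.013968
DUDUUD: m=52.4374, payoff=0.0000, prob=0.013968
UUDUUD: m=86.1984, payoff=0.0000, prob=0.020585
DDUUUD: m=43.6978, payoff=2.4522, prob=0.013968
UDUUUD: m=71.8320, payoff=0.0000, prob=0.020585
DUUUUD: m=59.8600, payoff=0.0000, prob=0.020585
UUUUUD: m=98.4000, payoff=0.0000, prob=0.030336
DDDDDU: m=16.9992, payoff=29.1508, prob=0.006432
UDDDDU: m=27.9439, payoff=18.2061, prob=0.009479
DUDDDU: m=27.9439, payoff=18.2061, prob=0.009479
UUDDDU: m=45.9351, payoff=0.2149, prob=0.013968
DDUDDU: m=27.9439, payoff=18.2061, prob=0.009479
UDUDDU: m=45.9351, payoff=0.2149, prob=0.013968
DUUDDU: m=45.9351, payoff=0.2149, prob=0.013968
UUUDDU: m=75.5098, payoff=0.0000, prob=0.020585
DDDUDU: m=27.9439, payoff=18.2061, prob=0.009479
UDDUDU: m=45.9351, payoff=0.2149, prob=0.013968
DUDUDU: m=45.9351, payoff=0.2149, prob=0.013968
UUDUDU: m=75.5098, payoff=0.0000, prob=0.020585
DDUUDU: m=43.6978, payoff=2.4522, prob=0.013968
UDUUDU: m=71.8320, payoff=0.0000, prob=0.020585
DUUUDU: m=59.8600, payoff=0.0000, prob=0.020585
UUUUDU: m=98.4000, payoff=0.0000, prob=0.030336
DDDDUU: m=23.2866, payoff=22.8634, prob=0.009479
UDDDUU: m=38.2793, payoff=7.8707, prob=0.013968
DUDDUU: m=38.2793, payoff=7.8707, prob=0.013968
UUDDUU: m=62.9248, payoff=0.0000, prob=0.020585
DDUDUU: m=38.2793, payoff=7.8707, prob=0.013968
UDUDUU: m=62.9248, payoff=0.0000, prob=0.020585
DUUDUU: m=59.8600, payoff=0.0000, prob=0.020585
UUUDUU: m=98.4000, payoff=0.0000, prob=0.030336
DDDUUU: m=31.8994, payoff=14.2506, prob=0.013968
UDDUUU: m=52.4374, payoff=0.0000, prob=0.020585
DUDUUU: m=52.4374, payoff=0.0000, prob=0.020585
UUDUUU: m=86.1984, payoff=0.0000, prob=0.030336
DDUUUU: m=43.6978, payoff=2.4522, prob=0.020585
UDUUUU: m=71.8320, payoff=0.0000, prob=0.030336
DUUUUU: m=59.8600, payoff=0.0000, prob=0.030336
UUUUUU: m=98.4000, payoff=0.0000, prob=0.044706
Price = Σ prob·payoff / R^6 = 3.944183 / 1.061520 = 3.7156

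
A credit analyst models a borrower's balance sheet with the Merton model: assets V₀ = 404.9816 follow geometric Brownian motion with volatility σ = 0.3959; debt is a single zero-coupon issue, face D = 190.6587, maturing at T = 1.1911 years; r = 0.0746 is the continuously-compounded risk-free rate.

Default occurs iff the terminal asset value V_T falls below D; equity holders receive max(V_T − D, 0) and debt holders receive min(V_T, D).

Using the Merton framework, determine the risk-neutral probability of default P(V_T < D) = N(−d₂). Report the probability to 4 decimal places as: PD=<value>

PD=0.0415

Work the structural quantities from V₀ = 404.9816 against face 190.6587:
d₁ = [ln(V₀/D) + (r + σ²/2)T] / (σ√T)
   = [ln(404.9816/190.6587) + (0.0746 + 0.5·0.3959²)·1.1911] / (0.3959·√1.1911)
   = [0.753357 + 0.182201] / 0.432075 = 2.165264
d₂ = d₁ − σ√T = 2.165264 − 0.432075 = 1.733188
risk-neutral PD = N(−d₂) = N(-1.733188) = 0.041531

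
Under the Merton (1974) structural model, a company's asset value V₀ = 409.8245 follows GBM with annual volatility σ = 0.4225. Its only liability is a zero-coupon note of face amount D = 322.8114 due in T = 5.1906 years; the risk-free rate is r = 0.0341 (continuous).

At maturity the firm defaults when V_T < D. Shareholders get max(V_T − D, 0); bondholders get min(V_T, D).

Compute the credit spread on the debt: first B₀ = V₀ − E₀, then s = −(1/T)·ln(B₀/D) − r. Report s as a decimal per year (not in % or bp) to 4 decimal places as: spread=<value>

spread=0.0544

Equity is a call on the firm's assets struck at D = 322.8114:
d₁ = [ln(V₀/D) + (r + σ²/2)T] / (σ√T)
   = [ln(409.8245/322.8114) + (0.0341 + 0.5·0.4225²)·5.1906] / (0.4225·√5.1906)
   = [0.238661 + 0.640277] / 0.962577 = 0.913109
d₂ = d₁ − σ√T = 0.913109 − 0.962577 = -0.049468
N(d₁) = 0.819407,  N(d₂) = 0.480273,  e^(−rT) = 0.837780
E₀ = V₀·N(d₁) − D·e^(−rT)·N(d₂)
   = 409.8245·0.819407 − 322.8114·0.837780·0.480273 = 205.925745
B₀ = V₀ − E₀ = 409.8245 − 205.925745 = 203.898755
spread = −(1/T)·ln(B₀/D) − r = −(1/5.1906)·ln(203.898755/322.8114) − 0.0341 = 0.05441475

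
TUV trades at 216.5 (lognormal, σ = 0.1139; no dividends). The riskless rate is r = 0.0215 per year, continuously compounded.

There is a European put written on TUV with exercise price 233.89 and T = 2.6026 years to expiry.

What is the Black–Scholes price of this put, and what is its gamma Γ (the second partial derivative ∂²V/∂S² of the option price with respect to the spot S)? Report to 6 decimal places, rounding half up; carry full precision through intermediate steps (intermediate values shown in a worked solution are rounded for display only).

price = 18.457200
Γ = 0.010025

σ√T = 0.1139·√2.6026 = 0.183750
d₁ = (ln(S/K) + (r+σ²/2)T) / (σ√T) = (ln(216.5/233.89) + (0.0215+0.1139²/2)·2.6026) / 0.183750 = (-0.077260 + 0.072838) / 0.183750 = -0.024068
d₂ = d₁ − σ√T = -0.024068 − 0.183750 = -0.207818
e^{−rT} = 0.945581
N(−d₁) = 0.509601,  N(−d₂) = 0.582314
Put price V = K·e^{−rT}·N(−d₂) − S·N(−d₁) = 128.785748 − 110.328547 = 18.457200
φ(d₁) = (1/√(2π))·e^{−d₁²/2} = 0.398827
Γ = φ(d₁) / (S·σ·√T) = 0.010025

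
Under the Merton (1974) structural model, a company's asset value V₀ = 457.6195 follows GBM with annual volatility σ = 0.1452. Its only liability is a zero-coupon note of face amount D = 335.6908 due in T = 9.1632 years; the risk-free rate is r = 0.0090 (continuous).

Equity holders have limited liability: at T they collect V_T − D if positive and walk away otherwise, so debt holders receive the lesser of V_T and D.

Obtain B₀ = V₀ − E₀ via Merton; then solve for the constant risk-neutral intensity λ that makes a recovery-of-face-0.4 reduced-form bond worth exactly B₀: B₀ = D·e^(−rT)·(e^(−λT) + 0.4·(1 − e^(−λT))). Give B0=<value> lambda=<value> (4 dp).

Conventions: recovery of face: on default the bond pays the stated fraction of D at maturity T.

Work the structural quantities from V₀ = 457.6195 against face 335.6908:
d₁ = [ln(V₀/D) + (r + σ²/2)T] / (σ√T)
   = [ln(457.6195/335.6908) + (0.0090 + 0.5·0.1452²)·9.1632] / (0.1452·√9.1632)
   = [0.309848 + 0.179063] / 0.439532 = 1.112344
d₂ = d₁ − σ√T = 1.112344 − 0.439532 = 0.672812
N(d₁) = 0.867005,  N(d₂) = 0.749467,  e^(−rT) = 0.920840
E₀ = V₀·N(d₁) − D·e^(−rT)·N(d₂)
   = 457.6195·0.867005 − 335.6908·0.920840·0.749467 = 165.085022
B₀ = V₀ − E₀ = 457.6195 − 165.085022 = 292.534478
e^(−λT) = (B₀·e^(rT)/D − 0.4)/(1 − 0.4) = (292.5345·1.085965/335.6908 − 0.4)/0.6 = 0.91058918
λ = −ln(0.91058918)/9.1632 = 0.010222

B0=292.5345 lambda=0.0102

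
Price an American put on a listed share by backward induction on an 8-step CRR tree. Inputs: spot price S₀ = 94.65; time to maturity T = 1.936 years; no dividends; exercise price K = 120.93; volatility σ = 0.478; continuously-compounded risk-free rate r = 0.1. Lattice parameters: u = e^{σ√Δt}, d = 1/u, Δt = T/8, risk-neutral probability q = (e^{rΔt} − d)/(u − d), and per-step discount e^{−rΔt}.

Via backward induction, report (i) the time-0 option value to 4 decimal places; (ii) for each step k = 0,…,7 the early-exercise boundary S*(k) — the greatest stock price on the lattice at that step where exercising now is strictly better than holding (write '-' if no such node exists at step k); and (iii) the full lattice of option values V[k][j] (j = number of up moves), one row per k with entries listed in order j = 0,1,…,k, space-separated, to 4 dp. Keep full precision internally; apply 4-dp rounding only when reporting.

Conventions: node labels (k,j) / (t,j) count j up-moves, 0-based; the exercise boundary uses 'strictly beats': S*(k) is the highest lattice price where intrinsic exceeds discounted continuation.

price = 33.6393
boundary = - - 59.1393 74.8167 59.1393 74.8167 59.1393 74.8167
tree:
33.6393
46.2697 22.3259
61.7907 32.6124 12.8603
74.1830 46.1133 20.3533 5.7962
83.9785 61.7907 31.2307 10.1823 1.5751
91.7215 74.1830 46.1133 17.4824 3.1833 0.0000
97.8419 83.9785 61.7907 29.0747 6.4338 0.0000 0.0000
102.6799 91.7215 74.1830 46.1133 13.0030 0.0000 0.0000 0.0000
106.5041 97.8419 83.9785 61.7907 26.2800 0.0000 0.0000 0.0000 0.0000

Δt=0.24200, u=1.26509, d=0.79046, q=0.49309, disc=e^(-rΔt)=0.97609
k=8 terminal: V=max(K-S,0) → 106.5041 97.8419 83.9785 61.7907 26.2800 0.0000 0.0000 0.0000 0.0000
k=7: j=0 S=18.2501 intr=102.6799 cont=99.7885 V=102.6799[EX]; j=1 S=29.2085 intr=91.7215 cont=88.8301 V=91.7215[EX]; j=2 S=46.7470 intr=74.1830 cont=71.2916 V=74.1830[EX]; j=3 S=74.8167 intr=46.1133 cont=43.2219 V=46.1133[EX]; j=4 S=119.7410 intr=1.1890 cont=13.0030 V=13.0030[hold]; j=5 S=191.6404 intr=0.0000 cont=0.0000 V=0.0000[hold]; j=6 S=306.7124 intr=0.0000 cont=0.0000 V=0.0000[hold]; j=7 S=490.8803 intr=0.0000 cont=0.0000 V=0.0000[hold]  S*(7)=74.8167
k=6: j=0 S=23.0881 intr=97.8419 cont=94.9505 V=97.8419[EX]; j=1 S=36.9515 intr=83.9785 cont=81.0871 V=83.9785[EX]; j=2 S=59.1393 intr=61.7907 cont=58.8993 V=61.7907[EX]; j=3 S=94.6500 intr=26.2800 cont=29.0747 V=29.0747[hold]; j=4 S=151.4833 intr=0.0000 cont=6.4338 V=6.4338[hold]; j=5 S=242.4427 intr=0.0000 cont=0.0000 V=0.0000[hold]; j=6 S=388.0194 intr=0.0000 cont=0.0000 V=0.0000[hold]  S*(6)=59.1393
k=5: j=0 S=29.2085 intr=91.7215 cont=88.8301 V=91.7215[EX]; j=1 S=46.7470 intr=74.1830 cont=71.2916 V=74.1830[EX]; j=2 S=74.8167 intr=46.1133 cont=44.5670 V=46.1133[EX]; j=3 S=119.7410 intr=1.1890 cont=17.4824 V=17.4824[hold]; j=4 S=191.6404 intr=0.0000 cont=3.1833 V=3.1833[hold]; j=5 S=306.7124 intr=0.0000 cont=0.0000 V=0.0000[hold]  S*(5)=74.8167
k=4: j=0 S=36.9515 intr=83.9785 cont=81.0871 V=83.9785[EX]; j=1 S=59.1393 intr=61.7907 cont=58.8993 V=61.7907[EX]; j=2 S=94.6500 intr=26.2800 cont=31.2307 V=31.2307[hold]; j=3 S=151.4833 intr=0.0000 cont=10.1823 V=10.1823[hold]; j=4 S=242.4427 intr=0.0000 cont=1.5751 V=1.5751[hold]  S*(4)=59.1393
k=3: j=0 S=46.7470 intr=74.1830 cont=71.2916 V=74.1830[EX]; j=1 S=74.8167 intr=46.1133 cont=45.6047 V=46.1133[EX]; j=2 S=119.7410 intr=1.1890 cont=20.3533 V=20.3533[hold]; j=3 S=191.6404 intr=0.0000 cont=5.7962 V=5.7962[hold]  S*(3)=74.8167
k=2: j=0 S=59.1393 intr=61.7907 cont=58.8993 V=61.7907[EX]; j=1 S=94.6500 intr=26.2800 cont=32.6124 V=32.6124[hold]; j=2 S=151.4833 intr=0.0000 cont=12.8603 V=12.8603[hold]  S*(2)=59.1393
k=1: j=0 S=74.8167 intr=46.1133 cont=46.2697 V=46.2697[hold]; j=1 S=119.7410 intr=1.1890 cont=22.3259 V=22.3259[hold]  S*(1)=-
k=0: j=0 S=94.6500 intr=26.2800 cont=33.6393 V=33.6393[hold]  S*(0)=-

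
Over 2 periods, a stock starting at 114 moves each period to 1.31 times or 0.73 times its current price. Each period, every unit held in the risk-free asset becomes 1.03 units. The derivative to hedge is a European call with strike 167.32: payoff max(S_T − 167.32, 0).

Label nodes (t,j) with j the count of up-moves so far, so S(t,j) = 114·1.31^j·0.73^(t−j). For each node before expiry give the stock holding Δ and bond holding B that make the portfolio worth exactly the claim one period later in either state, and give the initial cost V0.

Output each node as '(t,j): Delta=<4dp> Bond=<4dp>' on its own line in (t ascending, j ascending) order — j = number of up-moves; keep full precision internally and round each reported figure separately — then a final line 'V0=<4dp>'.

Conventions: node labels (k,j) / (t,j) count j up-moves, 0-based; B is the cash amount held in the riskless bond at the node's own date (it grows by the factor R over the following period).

(0,0): Delta=0.2151 Bond=-17.3755
(1,0): Delta=0.0000 Bond=0.0000
(1,1): Delta=0.3269 Bond=-34.6003
V0=7.1406

No-arbitrage ⇒ martingale measure with p* = (R−d)/(u−d) = 0.5172.
At maturity the claim pays: V(2,0)=0.0000, V(2,1)=0.0000, V(2,2)=28.3154
Node (1,0) S=83.2200: V=(p*·0.0000+(1−p*)·0.0000)/1.03=0.0000; Δ=(0.0000−0.0000)/(109.0182−60.7506)=0.0000; B=V−Δ·S=0.0000
Node (1,1) S=149.3400: V=(p*·28.3154+(1−p*)·0.0000)/1.03=14.2193; Δ=(28.3154−0.0000)/(195.6354−109.0182)=0.3269; B=V−Δ·S=-34.6003
Node (0,0) S=114.0000: V=(p*·14.2193+(1−p*)·0.0000)/1.03=7.1406; Δ=(14.2193−0.0000)/(149.3400−83.2200)=0.2151; B=V−Δ·S=-17.3755
Sanity check at the root: Δ(0,0)·S0 + B(0,0) reproduces V0 = 7.1406.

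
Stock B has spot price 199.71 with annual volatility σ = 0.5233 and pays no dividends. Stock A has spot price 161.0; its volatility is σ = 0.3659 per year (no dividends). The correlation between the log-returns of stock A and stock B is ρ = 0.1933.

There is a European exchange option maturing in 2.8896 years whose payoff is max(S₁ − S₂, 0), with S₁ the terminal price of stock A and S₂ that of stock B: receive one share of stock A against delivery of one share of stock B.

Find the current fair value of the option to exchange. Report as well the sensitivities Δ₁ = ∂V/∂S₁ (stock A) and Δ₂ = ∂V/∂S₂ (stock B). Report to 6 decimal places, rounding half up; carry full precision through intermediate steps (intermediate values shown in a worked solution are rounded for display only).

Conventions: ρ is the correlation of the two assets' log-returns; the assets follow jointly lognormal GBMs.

exchange price = 50.054371
Δ1 = 0.607022
Δ2 = -0.238727

σ_eff = √(σ₁² + σ₂² − 2ρσ₁σ₂) = √(0.3659² + 0.5233² − 2·0.1933·0.3659·0.5233) = 0.577669
d₁ = (ln(S₁/S₂) + (q₂ − q₁ + σ_eff²/2)T) / (σ_eff√T) = (ln(161.0/199.71) + (0.0 − 0.0 + 0.166851)·2.8896) / 0.981969 = 0.271566
d₂ = d₁ − σ_eff√T = 0.271566 − 0.981969 = -0.710403
N(d₁) = 0.607022,  N(d₂) = 0.238727
V = S₁·e^{−q₁T}·N(d₁) − S₂·e^{−q₂T}·N(d₂) = 97.730579 − 47.676208 = 50.054371
Key observation: the rate r is irrelevant here: denominating values in stock B turns the exchange into a ratio option on S₁/S₂, and discounting at r drops out.
Δ₁ = e^{−q₁T}·N(d₁) = 0.607022;  Δ₂ = −e^{−q₂T}·N(d₂) = -0.238727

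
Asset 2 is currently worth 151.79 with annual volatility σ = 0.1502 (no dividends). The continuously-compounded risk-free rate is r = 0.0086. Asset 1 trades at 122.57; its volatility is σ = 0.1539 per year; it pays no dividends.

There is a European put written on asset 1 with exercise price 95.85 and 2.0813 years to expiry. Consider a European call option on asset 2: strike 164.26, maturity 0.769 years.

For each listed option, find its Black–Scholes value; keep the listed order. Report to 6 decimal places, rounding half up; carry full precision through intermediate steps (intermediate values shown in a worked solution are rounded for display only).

[asset 1 put K=95.85]
σ√T = 0.1539·√2.0813 = 0.222027
d₁ = (ln(S/K) + (r+σ²/2)T) / (σ√T) = (ln(122.57/95.85) + (0.0086+0.1539²/2)·2.0813) / 0.222027 = (0.245898 + 0.042547) / 0.222027 = 1.299143
d₂ = d₁ − σ√T = 1.299143 − 0.222027 = 1.077116
e^{−rT} = 0.982260
N(−d₁) = 0.096947,  N(−d₂) = 0.140714
price = K·e^{−rT}·N(−d₂) − S·N(−d₁) = 13.248186 − 11.882839 = 1.365347
[asset 2 call K=164.26]
σ√T = 0.1502·√0.769 = 0.131714
d₁ = (ln(S/K) + (r+σ²/2)T) / (σ√T) = (ln(151.79/164.26) + (0.0086+0.1502²/2)·0.769) / 0.131714 = (-0.078953 + 0.015288) / 0.131714 = -0.483355
d₂ = d₁ − σ√T = -0.483355 − 0.131714 = -0.615070
e^{−rT} = 0.993408
N(d₁) = 0.314422,  N(d₂) = 0.269254
price = S·N(d₁) − K·e^{−rT}·N(d₂) = 47.726082 − 43.936197 = 3.789885

price(asset 1 put K=95.85) = 1.365347
price(asset 2 call K=164.26) = 3.789885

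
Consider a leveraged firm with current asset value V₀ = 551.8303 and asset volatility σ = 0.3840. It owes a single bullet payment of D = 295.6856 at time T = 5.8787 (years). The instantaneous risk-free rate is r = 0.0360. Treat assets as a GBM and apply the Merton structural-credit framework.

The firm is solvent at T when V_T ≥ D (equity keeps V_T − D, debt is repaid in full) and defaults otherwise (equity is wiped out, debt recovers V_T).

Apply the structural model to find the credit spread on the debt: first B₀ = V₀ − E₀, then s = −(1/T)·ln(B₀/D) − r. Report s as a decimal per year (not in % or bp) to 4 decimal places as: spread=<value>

Apply the equity-as-call identities (strike 295.6856, horizon 5.8787 years):
d₁ = [ln(V₀/D) + (r + σ²/2)T] / (σ√T)
   = [ln(551.8303/295.6856) + (0.0360 + 0.5·0.3840²)·5.8787] / (0.3840·√5.8787)
   = [0.623944 + 0.645058] / 0.931048 = 1.362983
d₂ = d₁ − σ√T = 1.362983 − 0.931048 = 0.431935
N(d₁) = 0.913556,  N(d₂) = 0.667106,  e^(−rT) = 0.809261
E₀ = V₀·N(d₁) − D·e^(−rT)·N(d₂)
   = 551.8303·0.913556 − 295.6856·0.809261·0.667106 = 344.498188
B₀ = V₀ − E₀ = 551.8303 − 344.498188 = 207.332112
spread = −(1/T)·ln(B₀/D) − r = −(1/5.8787)·ln(207.332112/295.6856) − 0.0360 = 0.02438322

spread=0.0244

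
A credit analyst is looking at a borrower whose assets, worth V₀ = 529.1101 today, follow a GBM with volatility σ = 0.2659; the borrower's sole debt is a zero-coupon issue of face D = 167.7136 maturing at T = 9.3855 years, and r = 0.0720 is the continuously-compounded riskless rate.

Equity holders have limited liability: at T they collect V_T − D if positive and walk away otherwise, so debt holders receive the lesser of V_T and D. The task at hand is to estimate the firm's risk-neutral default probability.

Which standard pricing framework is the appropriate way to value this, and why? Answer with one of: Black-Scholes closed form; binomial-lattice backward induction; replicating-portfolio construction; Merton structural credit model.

framework: Merton structural credit model

Key observation: the asked-for credit quantity lives on the firm's capital structure — asset value, asset volatility, debt face 167.7136 — which is the structural model's domain.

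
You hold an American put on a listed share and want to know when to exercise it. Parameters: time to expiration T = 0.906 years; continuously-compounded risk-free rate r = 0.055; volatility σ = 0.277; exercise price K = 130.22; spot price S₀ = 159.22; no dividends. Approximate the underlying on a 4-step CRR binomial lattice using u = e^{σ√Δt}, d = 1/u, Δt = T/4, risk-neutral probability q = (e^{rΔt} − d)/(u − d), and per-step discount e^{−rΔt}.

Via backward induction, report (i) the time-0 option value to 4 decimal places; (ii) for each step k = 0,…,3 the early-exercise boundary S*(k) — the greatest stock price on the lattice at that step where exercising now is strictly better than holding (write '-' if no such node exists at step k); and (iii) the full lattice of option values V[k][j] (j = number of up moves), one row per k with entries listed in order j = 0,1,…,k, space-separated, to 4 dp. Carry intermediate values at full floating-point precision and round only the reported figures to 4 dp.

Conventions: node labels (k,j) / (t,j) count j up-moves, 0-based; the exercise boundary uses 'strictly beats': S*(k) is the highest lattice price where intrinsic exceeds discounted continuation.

Δt=0.22650  u=1.14091  d=0.87649  q=0.51450  discount=0.98762
step 4 (expiry): payoffs max(K−S,0) = 36.2508 7.9016 0.0000 0.0000 0.0000
step 3: (k=3,j=0): S=107.2108, K−S=23.0092, hold=21.3970 ⇒ V=23.0092 exercise | (k=3,j=1): S=139.5548, K−S=0.0000, hold=3.7888 ⇒ V=3.7888 continue | (k=3,j=2): S=181.6564, K−S=0.0000, hold=0.0000 ⇒ V=0.0000 continue | (k=3,j=3): S=236.4594, K−S=0.0000, hold=0.0000 ⇒ V=0.0000 continue  boundary S*=107.2108
step 2: (k=2,j=0): S=122.3184, K−S=7.9016, hold=12.9579 ⇒ V=12.9579 continue | (k=2,j=1): S=159.2200, K−S=0.0000, hold=1.8167 ⇒ V=1.8167 continue | (k=2,j=2): S=207.2543, K−S=0.0000, hold=0.0000 ⇒ V=0.0000 continue  boundary S*=-
step 1: (k=1,j=0): S=139.5548, K−S=0.0000, hold=7.1363 ⇒ V=7.1363 continue | (k=1,j=1): S=181.6564, K−S=0.0000, hold=0.8711 ⇒ V=0.8711 continue  boundary S*=-
step 0: (k=0,j=0): S=159.2200, K−S=0.0000, hold=3.8644 ⇒ V=3.8644 continue  boundary S*=-

price = 3.8644
boundary = - - - 107.2108
tree:
3.8644
7.1363 0.8711
12.9579 1.8167 0.0000
23.0092 3.7888 0.0000 0.0000
36.2508 7.9016 0.0000 0.0000 0.0000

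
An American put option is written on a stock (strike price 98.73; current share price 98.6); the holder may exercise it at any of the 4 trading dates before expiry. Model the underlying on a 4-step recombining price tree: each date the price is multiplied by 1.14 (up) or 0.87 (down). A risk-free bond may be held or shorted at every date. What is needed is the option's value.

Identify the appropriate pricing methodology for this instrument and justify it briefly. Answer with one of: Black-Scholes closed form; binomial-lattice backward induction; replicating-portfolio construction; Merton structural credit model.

Key observation: early exercise of the strike-98.73 put must be checked at each of the 4 dates (spot 98.6), which forces a node-by-node comparison of intrinsic and continuation value backward from expiry.

framework: binomial-lattice backward induction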